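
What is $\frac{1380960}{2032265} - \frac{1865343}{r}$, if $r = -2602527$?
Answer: $\frac{492323798521}{352601635577} \approx 1.3963$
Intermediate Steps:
$\frac{1380960}{2032265} - \frac{1865343}{r} = \frac{1380960}{2032265} - \frac{1865343}{-2602527} = 1380960 \cdot \frac{1}{2032265} - - \frac{621781}{867509} = \frac{276192}{406453} + \frac{621781}{867509} = \frac{492323798521}{352601635577}$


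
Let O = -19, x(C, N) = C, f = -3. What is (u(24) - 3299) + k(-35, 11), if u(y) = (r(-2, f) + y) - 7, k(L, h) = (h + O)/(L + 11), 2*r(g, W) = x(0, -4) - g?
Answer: -9842/3 ≈ -3280.7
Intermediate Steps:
r(g, W) = -g/2 (r(g, W) = (0 - g)/2 = (-g)/2 = -g/2)
k(L, h) = (-19 + h)/(11 + L) (k(L, h) = (h - 19)/(L + 11) = (-19 + h)/(11 + L))
u(y) = -6 + y (u(y) = (-½*(-2) + y) - 7 = (1 + y) - 7 = -6 + y)
(u(24) - 3299) + k(-35, 11) = ((-6 + 24) - 3299) + (-19 + 11)/(11 - 35) = (18 - 3299) - 8/(-24) = -3281 - 1/24*(-8) = -3281 + ⅓ = -9842/3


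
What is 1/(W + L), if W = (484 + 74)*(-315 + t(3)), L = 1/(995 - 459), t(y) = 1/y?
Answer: -536/94113023 ≈ -5.6953e-6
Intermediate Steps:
L = 1/536 ≈ 0.0018657
W = -175584 (W = (484 + 74)*(-315 + 1/3) = 558*(-315 + ⅓) = 558*(-944/3) = -175584)
1/(W + L) = 1/(-175584 + 1/536) = 1/(-94113023/536) = -536/94113023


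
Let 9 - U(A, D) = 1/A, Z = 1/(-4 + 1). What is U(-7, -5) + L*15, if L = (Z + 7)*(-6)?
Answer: -4136/7 ≈ -590.86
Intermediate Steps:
Z = -⅓ (Z = 1/(-3) = -⅓ ≈ -0.33333)
U(A, D) = 9 - 1/A
L = -40 (L = (-⅓ + 7)*(-6) = (20/3)*(-6) = -40)
U(-7, -5) + L*15 = (9 - 1/(-7)) - 40*15 = (9 - 1*(-⅐)) - 600 = (9 + ⅐) - 600 = 64/7 - 600 = -4136/7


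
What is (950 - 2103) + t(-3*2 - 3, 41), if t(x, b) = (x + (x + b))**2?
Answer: -624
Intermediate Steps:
t(x, b) = (b + 2*x)**2 (t(x, b) = (x + (b + x))**2 = (b + 2*x)**2)
(950 - 2103) + t(-3*2 - 3, 41) = (950 - 2103) + (41 + 2*(-3*2 - 3))**2 = -1153 + (41 + 2*(-6 - 3))**2 = -1153 + (41 + 2*(-9))**2 = -1153 + (41 - 18)**2 = -1153 + 23**2 = -1153 + 529 = -624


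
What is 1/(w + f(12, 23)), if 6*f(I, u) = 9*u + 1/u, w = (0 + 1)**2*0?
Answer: 69/2381 ≈ 0.028979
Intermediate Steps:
w = 0 (w = 1**2*0 = 1*0 = 0)
f(I, u) = 1/(6*u) + 3*u/2 (f(I, u) = (9*u + 1/u)/6 = (1/u + 9*u)/6 = 1/(6*u) + 3*u/2)
1/(w + f(12, 23)) = 1/(0 + (1/6)*(1 + 9*23**2)/23) = 1/(0 + (1/6)*(1/23)*(1 + 9*529)) = 1/(0 + (1/6)*(1/23)*(1 + 4761)) = 1/(0 + (1/6)*(1/23)*4762) = 1/(0 + 2381/69) = 1/(2381/69) = 69/2381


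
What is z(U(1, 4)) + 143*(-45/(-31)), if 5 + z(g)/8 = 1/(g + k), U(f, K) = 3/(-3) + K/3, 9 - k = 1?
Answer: 130619/775 ≈ 168.54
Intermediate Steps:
k = 8 (k = 9 - 1*1 = 9 - 1 = 8)
U(f, K) = -1 + K/3 (U(f, K) = 3*(-1/3) + K*(1/3) = -1 + K/3)
z(g) = -40 + 8/(8 + g) (z(g) = -40 + 8/(g + 8) = -40 + 8/(8 + g))
z(U(1, 4)) + 143*(-45/(-31)) = 8*(-39 - 5*(-1 + (1/3)*4))/(8 + (-1 + (1/3)*4)) + 143*(-45/(-31)) = 8*(-39 - 5*(-1 + 4/3))/(8 + (-1 + 4/3)) + 143*(-45*(-1/31)) = 8*(-39 - 5*1/3)/(8 + 1/3) + 143*(45/31) = 8*(-39 - 5/3)/(25/3) + 6435/31 = 8*(3/25)*(-122/3) + 6435/31 = -976/25 + 6435/31 = 130619/775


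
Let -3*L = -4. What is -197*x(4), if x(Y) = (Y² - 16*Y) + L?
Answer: 27580/3 ≈ 9193.3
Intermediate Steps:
L = 4/3 (L = -⅓*(-4) = 4/3 ≈ 1.3333)
x(Y) = 4/3 + Y² - 16*Y (x(Y) = (Y² - 16*Y) + 4/3 = 4/3 + Y² - 16*Y)
-197*x(4) = -197*(4/3 + 4² - 16*4) = -197*(4/3 + 16 - 64) = -197*(-140/3) = 27580/3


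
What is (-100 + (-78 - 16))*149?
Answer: -28906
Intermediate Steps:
(-100 + (-78 - 16))*149 = (-100 - 94)*149 = -194*149 = -28906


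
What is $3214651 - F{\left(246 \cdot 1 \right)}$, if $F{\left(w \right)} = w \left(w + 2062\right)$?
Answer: $2646883$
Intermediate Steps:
$F{\left(w \right)} = w \left(2062 + w\right)$
$3214651 - F{\left(246 \cdot 1 \right)} = 3214651 - 246 \cdot 1 \left(2062 + 246 \cdot 1\right) = 3214651 - 246 \left(2062 + 246\right) = 3214651 - 246 \cdot 2308 = 3214651 - 567768 = 2646883$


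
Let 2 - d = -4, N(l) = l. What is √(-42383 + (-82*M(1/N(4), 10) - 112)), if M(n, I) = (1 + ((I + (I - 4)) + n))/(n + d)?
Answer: I*√1068033/5 ≈ 206.69*I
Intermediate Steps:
d = 6 (d = 2 - 1*(-4) = 2 + 4 = 6)
M(n, I) = (-3 + n + 2*I)/(6 + n) (M(n, I) = (1 + ((I + (I - 4)) + n))/(n + 6) = (1 + ((I + (-4 + I)) + n))/(6 + n) = (1 + ((-4 + 2*I) + n))/(6 + n) = (1 + (-4 + n + 2*I))/(6 + n) = (-3 + n + 2*I)/(6 + n))
√(-42383 + (-82*M(1/N(4), 10) - 112)) = √(-42383 + (-82*(-3 + 1/4 + 2*10)/(6 + 1/4) - 112)) = √(-42383 + (-82*(-3 + ¼ + 20)/(6 + ¼) - 112)) = √(-42383 + (-82*69/(25/4*4) - 112)) = √(-42383 + (-328*69/(25*4) - 112)) = √(-42383 + (-82*69/25 - 112)) = √(-42383 + (-5658/25 - 112)) = √(-42383 - 8458/25) = √(-1068033/25) = I*√1068033/5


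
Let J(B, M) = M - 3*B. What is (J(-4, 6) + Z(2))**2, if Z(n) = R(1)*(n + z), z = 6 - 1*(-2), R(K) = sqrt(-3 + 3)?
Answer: 324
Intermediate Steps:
R(K) = 0 (R(K) = sqrt(0) = 0)
z = 8 (z = 6 + 2 = 8)
Z(n) = 0 (Z(n) = 0*(n + 8) = 0*(8 + n) = 0)
(J(-4, 6) + Z(2))**2 = ((6 - 3*(-4)) + 0)**2 = ((6 + 12) + 0)**2 = (18 + 0)**2 = 18**2 = 324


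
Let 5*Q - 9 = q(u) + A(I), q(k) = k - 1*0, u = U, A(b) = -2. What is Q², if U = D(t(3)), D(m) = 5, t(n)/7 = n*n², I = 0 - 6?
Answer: 144/25 ≈ 5.7600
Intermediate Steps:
I = -6
t(n) = 7*n³ (t(n) = 7*(n*n²) = 7*n³)
U = 5
u = 5
q(k) = k (q(k) = k + 0 = k)
Q = 12/5 (Q = 9/5 + (5 - 2)/5 = 9/5 + (⅕)*3 = 9/5 + ⅗ = 12/5 ≈ 2.4000)
Q² = (12/5)² = 144/25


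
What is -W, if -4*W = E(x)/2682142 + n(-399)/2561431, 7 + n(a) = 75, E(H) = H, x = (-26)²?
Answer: 478478253/6870121665202 ≈ 6.9646e-5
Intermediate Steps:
x = 676
n(a) = 68 (n(a) = -7 + 75 = 68)
W = -478478253/6870121665202 (W = -(676/2682142 + 68/2561431)/4 = -(676*(1/2682142) + 68*(1/2561431))/4 = -(338/1341071 + 68/2561431)/4 = -¼*956956506/3435060832601 = -478478253/6870121665202 ≈ -6.9646e-5)
-W = -1*(-478478253/6870121665202) = 478478253/6870121665202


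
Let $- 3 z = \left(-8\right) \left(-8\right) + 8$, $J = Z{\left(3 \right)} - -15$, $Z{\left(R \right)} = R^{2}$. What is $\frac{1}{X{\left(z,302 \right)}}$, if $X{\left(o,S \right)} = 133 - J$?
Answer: $\frac{1}{109} \approx 0.0091743$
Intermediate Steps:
$J = 24$ ($J = 3^{2} - -15 = 9 + 15 = 24$)
$z = -24$ ($z = - \frac{\left(-8\right) \left(-8\right) + 8}{3} = - \frac{64 + 8}{3} = \left(- \frac{1}{3}\right) 72 = -24$)
$X{\left(o,S \right)} = 109$ ($X{\left(o,S \right)} = 133 - 24 = 109$)
$\frac{1}{X{\left(z,302 \right)}} = \frac{1}{109}$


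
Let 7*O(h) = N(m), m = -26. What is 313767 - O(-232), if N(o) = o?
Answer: 2196395/7 ≈ 3.1377e+5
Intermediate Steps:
O(h) = -26/7 (O(h) = (⅐)*(-26) = -26/7)
313767 - O(-232) = 313767 - 1*(-26/7) = 313767 + 26/7 = 2196395/7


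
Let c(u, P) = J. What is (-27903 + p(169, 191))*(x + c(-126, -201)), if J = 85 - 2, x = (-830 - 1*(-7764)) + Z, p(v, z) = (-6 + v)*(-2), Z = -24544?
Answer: 494769683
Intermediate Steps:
p(v, z) = 12 - 2*v
x = -17610 (x = (-830 - 1*(-7764)) - 24544 = (-830 + 7764) - 24544 = 6934 - 24544 = -17610)
J = 83
c(u, P) = 83
(-27903 + p(169, 191))*(x + c(-126, -201)) = (-27903 + (12 - 2*169))*(-17610 + 83) = (-27903 + (12 - 338))*(-17527) = (-27903 - 326)*(-17527) = -28229*(-17527) = 494769683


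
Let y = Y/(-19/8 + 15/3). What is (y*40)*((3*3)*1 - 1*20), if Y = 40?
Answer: -140800/21 ≈ -6704.8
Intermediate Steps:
y = 320/21 (y = 40/(-19/8 + 15/3) = 40/(-19*⅛ + 15*(⅓)) = 40/(-19/8 + 5) = 40/(21/8) = 40*(8/21) = 320/21 ≈ 15.238)
(y*40)*((3*3)*1 - 1*20) = ((320/21)*40)*((3*3)*1 - 1*20) = 12800*(9*1 - 20)/21 = 12800*(9 - 20)/21 = (12800/21)*(-11) = -140800/21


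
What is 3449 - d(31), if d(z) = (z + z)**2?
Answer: -395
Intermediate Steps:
d(z) = 4*z**2 (d(z) = (2*z)**2 = 4*z**2)
3449 - d(31) = 3449 - 4*31**2 = 3449 - 4*961 = 3449 - 1*3844 = 3449 - 3844 = -395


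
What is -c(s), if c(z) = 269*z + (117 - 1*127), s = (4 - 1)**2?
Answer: -2411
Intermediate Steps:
s = 9 (s = 3**2 = 9)
c(z) = -10 + 269*z (c(z) = 269*z + (117 - 127) = 269*z - 10 = -10 + 269*z)
-c(s) = -(-10 + 269*9) = -(-10 + 2421) = -1*2411 = -2411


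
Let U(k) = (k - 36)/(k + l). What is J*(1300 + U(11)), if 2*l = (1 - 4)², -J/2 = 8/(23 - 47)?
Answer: 80500/93 ≈ 865.59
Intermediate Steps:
J = ⅔ (J = -16/(23 - 47) = -16/(-24) = -16*(-1)/24 = -2*(-⅓) = ⅔ ≈ 0.66667)
l = 9/2 (l = (1 - 4)²/2 = (½)*(-3)² = (½)*9 = 9/2 ≈ 4.5000)
U(k) = (-36 + k)/(9/2 + k) (U(k) = (k - 36)/(k + 9/2) = (-36 + k)/(9/2 + k))
J*(1300 + U(11)) = 2*(1300 + 2*(-36 + 11)/(9 + 2*11))/3 = 2*(1300 + 2*(-25)/(9 + 22))/3 = 2*(1300 + 2*(-25)/31)/3 = 2*(1300 + 2*(1/31)*(-25))/3 = 2*(1300 - 50/31)/3 = (⅔)*(40250/31) = 80500/93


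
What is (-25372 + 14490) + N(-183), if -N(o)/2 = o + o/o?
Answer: -10518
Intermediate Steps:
N(o) = -2 - 2*o (N(o) = -2*(o + o/o) = -2*(o + 1) = -2*(1 + o) = -2 - 2*o)
(-25372 + 14490) + N(-183) = (-25372 + 14490) + (-2 - 2*(-183)) = -10882 + (-2 + 366) = -10882 + 364 = -10518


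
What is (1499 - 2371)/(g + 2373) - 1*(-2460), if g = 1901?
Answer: 5256584/2137 ≈ 2459.8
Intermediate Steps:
(1499 - 2371)/(g + 2373) - 1*(-2460) = (1499 - 2371)/(1901 + 2373) - 1*(-2460) = -872/4274 + 2460 = -872*1/4274 + 2460 = -436/2137 + 2460 = 5256584/2137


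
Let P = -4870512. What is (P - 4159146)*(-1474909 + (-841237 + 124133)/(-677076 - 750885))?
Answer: 6339156461722717270/475987 ≈ 1.3318e+13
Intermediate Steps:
(P - 4159146)*(-1474909 + (-841237 + 124133)/(-677076 - 750885)) = (-4870512 - 4159146)*(-1474909 + (-841237 + 124133)/(-677076 - 750885)) = -9029658*(-1474909 - 717104/(-1427961)) = -9029658*(-1474909 - 717104*(-1/1427961)) = -9029658*(-1474909 + 717104/1427961) = -9029658*(-2106111813445/1427961) = 6339156461722717270/475987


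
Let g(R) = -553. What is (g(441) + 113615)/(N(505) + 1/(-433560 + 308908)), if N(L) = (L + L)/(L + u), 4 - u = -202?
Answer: 10020410545464/125897809 ≈ 79592.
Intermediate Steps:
u = 206 (u = 4 - 1*(-202) = 4 + 202 = 206)
N(L) = 2*L/(206 + L) (N(L) = (L + L)/(L + 206) = (2*L)/(206 + L) = 2*L/(206 + L))
(g(441) + 113615)/(N(505) + 1/(-433560 + 308908)) = (-553 + 113615)/(2*505/(206 + 505) + 1/(-433560 + 308908)) = 113062/(2*505/711 + 1/(-124652)) = 113062/(2*505*(1/711) - 1/124652) = 113062/(1010/711 - 1/124652) = 113062/(125897809/88627572) = 113062*(88627572/125897809) = 10020410545464/125897809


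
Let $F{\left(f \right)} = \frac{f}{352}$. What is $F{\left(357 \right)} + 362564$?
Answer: $\frac{127622885}{352} \approx 3.6257 \cdot 10^{5}$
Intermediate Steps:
$F{\left(f \right)} = \frac{f}{352}$ ($F{\left(f \right)} = f \frac{1}{352} = \frac{f}{352}$)
$F{\left(357 \right)} + 362564 = \frac{1}{352} \cdot 357 + 362564 = \frac{357}{352} + 362564 = \frac{127622885}{352}$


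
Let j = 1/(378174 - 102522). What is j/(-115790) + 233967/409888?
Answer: 933462382840309/1635337586918880 ≈ 0.57081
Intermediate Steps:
j = 1/275652 ≈ 3.6278e-6
j/(-115790) + 233967/409888 = (1/275652)/(-115790) + 233967/409888 = (1/275652)*(-1/115790) + 233967*(1/409888) = -1/31917745080 + 233967/409888 = 933462382840309/1635337586918880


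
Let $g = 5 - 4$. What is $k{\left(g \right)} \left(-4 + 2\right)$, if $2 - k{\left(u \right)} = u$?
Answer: $-2$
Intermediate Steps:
$g = 1$
$k{\left(u \right)} = 2 - u$
$k{\left(g \right)} \left(-4 + 2\right) = \left(2 - 1\right) \left(-4 + 2\right) = \left(2 - 1\right) \left(-2\right) = 1 \left(-2\right) = -2$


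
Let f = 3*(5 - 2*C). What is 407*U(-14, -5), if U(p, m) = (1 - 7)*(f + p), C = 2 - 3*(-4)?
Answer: 202686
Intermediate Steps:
C = 14 (C = 2 + 12 = 14)
f = -69 (f = 3*(5 - 2*14) = 3*(5 - 28) = 3*(-23) = -69)
U(p, m) = 414 - 6*p (U(p, m) = (1 - 7)*(-69 + p) = -6*(-69 + p) = 414 - 6*p)
407*U(-14, -5) = 407*(414 - 6*(-14)) = 407*(414 + 84) = 407*498 = 202686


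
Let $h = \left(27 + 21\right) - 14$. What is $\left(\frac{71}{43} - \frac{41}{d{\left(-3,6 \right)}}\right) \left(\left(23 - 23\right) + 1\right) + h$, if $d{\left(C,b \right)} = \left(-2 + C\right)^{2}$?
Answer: $\frac{36562}{1075} \approx 34.011$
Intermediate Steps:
$h = 34$ ($h = 48 - 14 = 34$)
$\left(\frac{71}{43} - \frac{41}{d{\left(-3,6 \right)}}\right) \left(\left(23 - 23\right) + 1\right) + h = \left(\frac{71}{43} - \frac{41}{\left(-2 - 3\right)^{2}}\right) \left(\left(23 - 23\right) + 1\right) + 34 = \left(71 \cdot \frac{1}{43} - \frac{41}{\left(-5\right)^{2}}\right) \left(0 + 1\right) + 34 = \left(\frac{71}{43} - \frac{41}{25}\right) 1 + 34 = \frac{12}{1075} \cdot 1 + 34 = \frac{12}{1075} + 34 = \frac{36562}{1075}$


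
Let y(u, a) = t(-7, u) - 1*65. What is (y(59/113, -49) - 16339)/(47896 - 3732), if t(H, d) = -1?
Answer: -16405/44164 ≈ -0.37146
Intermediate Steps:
y(u, a) = -66 (y(u, a) = -1 - 1*65 = -1 - 65 = -66)
(y(59/113, -49) - 16339)/(47896 - 3732) = (-66 - 16339)/(47896 - 3732) = -16405/44164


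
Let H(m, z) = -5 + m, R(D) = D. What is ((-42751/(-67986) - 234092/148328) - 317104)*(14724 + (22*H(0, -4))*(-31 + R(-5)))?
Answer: -138303051742625792/23343119 ≈ -5.9248e+9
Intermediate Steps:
((-42751/(-67986) - 234092/148328) - 317104)*(14724 + (22*H(0, -4))*(-31 + R(-5))) = ((-42751/(-67986) - 234092/148328) - 317104)*(14724 + (22*(-5 + 0))*(-31 - 5)) = ((-42751*(-1/67986) - 234092*1/148328) - 317104)*(14724 + (22*(-5))*(-36)) = ((42751/67986 - 58523/37082) - 317104)*(14724 - 110*(-36)) = (-598363024/630264213 - 317104)*(14724 + 3960) = -199859901362176/630264213*18684 = -138303051742625792/23343119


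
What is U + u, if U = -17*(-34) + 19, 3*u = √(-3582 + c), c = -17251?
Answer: 597 + I*√20833/3 ≈ 597.0 + 48.112*I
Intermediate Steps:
u = I*√20833/3 (u = √(-3582 - 17251)/3 = √(-20833)/3 = (I*√20833)/3 = I*√20833/3 ≈ 48.112*I)
U = 597 (U = 578 + 19 = 597)
U + u = 597 + I*√20833/3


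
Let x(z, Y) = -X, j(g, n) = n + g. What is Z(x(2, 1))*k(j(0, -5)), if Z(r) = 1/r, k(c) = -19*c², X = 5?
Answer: 95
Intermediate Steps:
j(g, n) = g + n
x(z, Y) = -5 (x(z, Y) = -1*5 = -5)
Z(x(2, 1))*k(j(0, -5)) = (-19*(0 - 5)²)/(-5) = -(-19)*(-5)²/5 = -(-19)*25/5 = -⅕*(-475) = 95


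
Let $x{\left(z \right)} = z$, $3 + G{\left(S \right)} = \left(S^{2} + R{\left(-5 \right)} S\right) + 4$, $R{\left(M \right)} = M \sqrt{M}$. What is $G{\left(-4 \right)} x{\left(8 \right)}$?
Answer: $136 + 160 i \sqrt{5} \approx 136.0 + 357.77 i$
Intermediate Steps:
$R{\left(M \right)} = M^{\frac{3}{2}}$
$G{\left(S \right)} = 1 + S^{2} - 5 i S \sqrt{5}$ ($G{\left(S \right)} = -3 + \left(\left(S^{2} + \left(-5\right)^{\frac{3}{2}} S\right) + 4\right) = -3 + \left(\left(S^{2} + - 5 i \sqrt{5} S\right) + 4\right) = -3 + \left(\left(S^{2} - 5 i S \sqrt{5}\right) + 4\right) = -3 + \left(4 + S^{2} - 5 i S \sqrt{5}\right) = 1 + S^{2} - 5 i S \sqrt{5}$)
$G{\left(-4 \right)} x{\left(8 \right)} = \left(1 + \left(-4\right)^{2} - 5 i \left(-4\right) \sqrt{5}\right) 8 = \left(1 + 16 + 20 i \sqrt{5}\right) 8 = \left(17 + 20 i \sqrt{5}\right) 8 = 136 + 160 i \sqrt{5}$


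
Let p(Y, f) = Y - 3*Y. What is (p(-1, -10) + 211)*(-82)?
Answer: -17466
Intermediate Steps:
p(Y, f) = -2*Y
(p(-1, -10) + 211)*(-82) = (-2*(-1) + 211)*(-82) = (2 + 211)*(-82) = 213*(-82) = -17466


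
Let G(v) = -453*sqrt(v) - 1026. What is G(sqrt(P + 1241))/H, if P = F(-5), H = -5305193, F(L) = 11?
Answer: 1026/5305193 + 453*sqrt(2)*313**(1/4)/5305193 ≈ 0.00070132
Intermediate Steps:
P = 11
G(v) = -1026 - 453*sqrt(v)
G(sqrt(P + 1241))/H = (-1026 - 453*(11 + 1241)**(1/4))/(-5305193) = (-1026 - 453*sqrt(2)*313**(1/4))*(-1/5305193) = 1026/5305193 + 453*sqrt(2)*313**(1/4)/5305193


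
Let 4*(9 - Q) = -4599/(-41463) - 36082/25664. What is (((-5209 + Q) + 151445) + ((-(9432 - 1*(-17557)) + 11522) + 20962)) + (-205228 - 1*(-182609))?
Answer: 30533073581351/236468096 ≈ 1.2912e+5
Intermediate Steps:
Q = 2204770599/236468096 (Q = 9 - (-4599/(-41463) - 36082/25664)/4 = 9 - (-4599*(-1/41463) - 36082*1/25664)/4 = 9 - (511/4607 - 18041/12832)/4 = 9 - ¼*(-76557735/59117024) = 9 + 76557735/236468096 = 2204770599/236468096 ≈ 9.3238)
(((-5209 + Q) + 151445) + ((-(9432 - 1*(-17557)) + 11522) + 20962)) + (-205228 - 1*(-182609)) = (((-5209 + 2204770599/236468096) + 151445) + ((-(9432 - 1*(-17557)) + 11522) + 20962)) + (-205228 - 1*(-182609)) = ((-1229557541465/236468096 + 151445) + ((-(9432 + 17557) + 11522) + 20962)) + (-205228 + 182609) = (34582353257255/236468096 + ((-1*26989 + 11522) + 20962)) - 22619 = (34582353257255/236468096 + ((-26989 + 11522) + 20962)) - 22619 = (34582353257255/236468096 + (-15467 + 20962)) - 22619 = (34582353257255/236468096 + 5495) - 22619 = 35881745444775/236468096 - 22619 = 30533073581351/236468096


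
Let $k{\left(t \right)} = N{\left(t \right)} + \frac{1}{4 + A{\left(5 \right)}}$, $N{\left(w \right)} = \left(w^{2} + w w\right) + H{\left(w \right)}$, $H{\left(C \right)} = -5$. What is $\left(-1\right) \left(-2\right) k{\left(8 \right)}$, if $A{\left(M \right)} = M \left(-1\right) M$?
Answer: $\frac{5164}{21} \approx 245.9$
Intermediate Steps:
$A{\left(M \right)} = - M^{2}$ ($A{\left(M \right)} = - M M = - M^{2}$)
$N{\left(w \right)} = -5 + 2 w^{2}$ ($N{\left(w \right)} = \left(w^{2} + w w\right) - 5 = \left(w^{2} + w^{2}\right) - 5 = 2 w^{2} - 5 = -5 + 2 w^{2}$)
$k{\left(t \right)} = - \frac{106}{21} + 2 t^{2}$ ($k{\left(t \right)} = \left(-5 + 2 t^{2}\right) + \frac{1}{4 - 5^{2}} = \left(-5 + 2 t^{2}\right) + \frac{1}{4 - 25} = \left(-5 + 2 t^{2}\right) + \frac{1}{-21} = \left(-5 + 2 t^{2}\right) - \frac{1}{21} = - \frac{106}{21} + 2 t^{2}$)
$\left(-1\right) \left(-2\right) k{\left(8 \right)} = \left(-1\right) \left(-2\right) \left(- \frac{106}{21} + 2 \cdot 8^{2}\right) = 2 \left(- \frac{106}{21} + 2 \cdot 64\right) = 2 \left(- \frac{106}{21} + 128\right) = 2 \cdot \frac{2582}{21} = \frac{5164}{21}$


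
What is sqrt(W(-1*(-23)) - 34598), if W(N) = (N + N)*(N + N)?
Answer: I*sqrt(32482) ≈ 180.23*I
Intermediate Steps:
W(N) = 4*N**2 (W(N) = (2*N)*(2*N) = 4*N**2)
sqrt(W(-1*(-23)) - 34598) = sqrt(4*(-1*(-23))**2 - 34598) = sqrt(4*23**2 - 34598) = sqrt(4*529 - 34598) = sqrt(2116 - 34598) = sqrt(-32482) = I*sqrt(32482)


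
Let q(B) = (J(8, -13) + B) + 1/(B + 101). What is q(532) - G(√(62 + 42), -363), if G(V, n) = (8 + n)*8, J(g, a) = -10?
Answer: 2128147/633 ≈ 3362.0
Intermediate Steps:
q(B) = -10 + B + 1/(101 + B) (q(B) = (-10 + B) + 1/(B + 101) = (-10 + B) + 1/(101 + B) = -10 + B + 1/(101 + B))
G(V, n) = 64 + 8*n
q(532) - G(√(62 + 42), -363) = (-1009 + 532² + 91*532)/(101 + 532) - (64 + 8*(-363)) = (-1009 + 283024 + 48412)/633 - (64 - 2904) = (1/633)*330427 - 1*(-2840) = 330427/633 + 2840 = 2128147/633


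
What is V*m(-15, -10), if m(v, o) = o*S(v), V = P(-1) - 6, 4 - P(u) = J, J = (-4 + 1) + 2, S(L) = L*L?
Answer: 2250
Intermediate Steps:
S(L) = L**2
J = -1 (J = -3 + 2 = -1)
P(u) = 5 (P(u) = 4 - 1*(-1) = 4 + 1 = 5)
V = -1 (V = 5 - 6 = -1)
m(v, o) = o*v**2
V*m(-15, -10) = -(-10)*(-15)**2 = -(-10)*225 = -1*(-2250) = 2250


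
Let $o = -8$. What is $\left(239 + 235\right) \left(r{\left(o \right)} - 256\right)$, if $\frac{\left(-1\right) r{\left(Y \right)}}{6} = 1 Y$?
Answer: $-98592$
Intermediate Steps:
$r{\left(Y \right)} = - 6 Y$ ($r{\left(Y \right)} = - 6 \cdot 1 Y = - 6 Y$)
$\left(239 + 235\right) \left(r{\left(o \right)} - 256\right) = \left(239 + 235\right) \left(\left(-6\right) \left(-8\right) - 256\right) = 474 \left(48 - 256\right) = 474 \left(-208\right) = -98592$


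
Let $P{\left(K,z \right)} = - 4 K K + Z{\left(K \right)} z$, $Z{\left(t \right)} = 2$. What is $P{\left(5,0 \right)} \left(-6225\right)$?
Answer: $622500$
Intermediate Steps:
$P{\left(K,z \right)} = - 4 K^{2} + 2 z$ ($P{\left(K,z \right)} = - 4 K K + 2 z = - 4 K^{2} + 2 z$)
$P{\left(5,0 \right)} \left(-6225\right) = \left(- 4 \cdot 5^{2} + 2 \cdot 0\right) \left(-6225\right) = \left(\left(-4\right) 25 + 0\right) \left(-6225\right) = \left(-100 + 0\right) \left(-6225\right) = \left(-100\right) \left(-6225\right) = 622500$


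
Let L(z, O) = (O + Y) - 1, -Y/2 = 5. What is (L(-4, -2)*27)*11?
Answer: -3861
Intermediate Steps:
Y = -10 (Y = -2*5 = -10)
L(z, O) = -11 + O (L(z, O) = (O - 10) - 1 = (-10 + O) - 1 = -11 + O)
(L(-4, -2)*27)*11 = ((-11 - 2)*27)*11 = -13*27*11 = -351*11 = -3861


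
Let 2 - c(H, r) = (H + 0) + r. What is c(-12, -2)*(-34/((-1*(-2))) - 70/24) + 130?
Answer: -566/3 ≈ -188.67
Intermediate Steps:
c(H, r) = 2 - H - r (c(H, r) = 2 - ((H + 0) + r) = 2 - (H + r) = 2 + (-H - r) = 2 - H - r)
c(-12, -2)*(-34/((-1*(-2))) - 70/24) + 130 = (2 - 1*(-12) - 1*(-2))*(-34/((-1*(-2))) - 70/24) + 130 = (2 + 12 + 2)*(-34/2 - 70*1/24) + 130 = 16*(-34*½ - 35/12) + 130 = 16*(-17 - 35/12) + 130 = 16*(-239/12) + 130 = -956/3 + 130 = -566/3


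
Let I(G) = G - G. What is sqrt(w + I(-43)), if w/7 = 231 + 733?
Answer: 2*sqrt(1687) ≈ 82.146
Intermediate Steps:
I(G) = 0
w = 6748 (w = 7*(231 + 733) = 7*964 = 6748)
sqrt(w + I(-43)) = sqrt(6748 + 0) = sqrt(6748) = 2*sqrt(1687)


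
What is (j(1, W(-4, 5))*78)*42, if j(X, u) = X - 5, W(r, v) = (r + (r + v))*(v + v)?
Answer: -13104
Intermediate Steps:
W(r, v) = 2*v*(v + 2*r) (W(r, v) = (v + 2*r)*(2*v) = 2*v*(v + 2*r))
j(X, u) = -5 + X
(j(1, W(-4, 5))*78)*42 = ((-5 + 1)*78)*42 = -4*78*42 = -312*42 = -13104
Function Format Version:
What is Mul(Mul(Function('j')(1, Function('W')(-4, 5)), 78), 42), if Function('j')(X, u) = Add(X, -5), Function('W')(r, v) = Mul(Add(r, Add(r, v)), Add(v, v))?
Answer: -13104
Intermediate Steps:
Function('W')(r, v) = Mul(2, v, Add(v, Mul(2, r))) (Function('W')(r, v) = Mul(Add(v, Mul(2, r)), Mul(2, v)) = Mul(2, v, Add(v, Mul(2, r))))
Function('j')(X, u) = Add(-5, X)
Mul(Mul(Function('j')(1, Function('W')(-4, 5)), 78), 42) = Mul(Mul(Add(-5, 1), 78), 42) = Mul(Mul(-4, 78), 42) = Mul(-312, 42) = -13104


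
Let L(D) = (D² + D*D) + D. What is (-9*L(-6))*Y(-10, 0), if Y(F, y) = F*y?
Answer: 0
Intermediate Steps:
L(D) = D + 2*D² (L(D) = (D² + D²) + D = 2*D² + D = D + 2*D²)
(-9*L(-6))*Y(-10, 0) = (-(-54)*(1 + 2*(-6)))*(-10*0) = -(-54)*(1 - 12)*0 = -(-54)*(-11)*0 = -9*66*0 = -594*0 = 0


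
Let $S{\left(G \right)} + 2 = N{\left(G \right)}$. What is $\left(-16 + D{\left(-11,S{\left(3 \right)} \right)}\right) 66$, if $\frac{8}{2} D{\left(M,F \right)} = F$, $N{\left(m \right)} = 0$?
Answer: $-1089$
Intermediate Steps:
$S{\left(G \right)} = -2$ ($S{\left(G \right)} = -2 + 0 = -2$)
$D{\left(M,F \right)} = \frac{F}{4}$
$\left(-16 + D{\left(-11,S{\left(3 \right)} \right)}\right) 66 = \left(-16 + \frac{1}{4} \left(-2\right)\right) 66 = \left(-16 - \frac{1}{2}\right) 66 = \left(- \frac{33}{2}\right) 66 = -1089$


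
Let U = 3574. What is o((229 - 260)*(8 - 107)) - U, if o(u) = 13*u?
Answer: 36323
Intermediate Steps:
o((229 - 260)*(8 - 107)) - U = 13*((229 - 260)*(8 - 107)) - 1*3574 = 13*(-31*(-99)) - 3574 = 13*3069 - 3574 = 39897 - 3574 = 36323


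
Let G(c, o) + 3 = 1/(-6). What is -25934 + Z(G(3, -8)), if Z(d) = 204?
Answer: -25730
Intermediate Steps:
G(c, o) = -19/6 (G(c, o) = -3 + 1/(-6) = -3 - ⅙ = -19/6)
-25934 + Z(G(3, -8)) = -25934 + 204 = -25730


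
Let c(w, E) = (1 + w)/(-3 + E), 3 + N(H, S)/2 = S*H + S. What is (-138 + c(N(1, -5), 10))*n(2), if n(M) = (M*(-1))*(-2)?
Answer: -3964/7 ≈ -566.29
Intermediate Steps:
N(H, S) = -6 + 2*S + 2*H*S (N(H, S) = -6 + 2*(S*H + S) = -6 + 2*(H*S + S) = -6 + 2*(S + H*S) = -6 + (2*S + 2*H*S) = -6 + 2*S + 2*H*S)
c(w, E) = (1 + w)/(-3 + E)
n(M) = 2*M (n(M) = -M*(-2) = 2*M)
(-138 + c(N(1, -5), 10))*n(2) = (-138 + (1 + (-6 + 2*(-5) + 2*1*(-5)))/(-3 + 10))*(2*2) = (-138 + (1 + (-6 - 10 - 10))/7)*4 = (-138 + (1 - 26)/7)*4 = (-138 + (⅐)*(-25))*4 = (-138 - 25/7)*4 = -991/7*4 = -3964/7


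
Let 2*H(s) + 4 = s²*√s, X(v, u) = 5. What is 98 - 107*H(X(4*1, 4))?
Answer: 312 - 2675*√5/2 ≈ -2678.7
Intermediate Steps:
H(s) = -2 + s^(5/2)/2 (H(s) = -2 + (s²*√s)/2 = -2 + s^(5/2)/2)
98 - 107*H(X(4*1, 4)) = 98 - 107*(-2 + 5^(5/2)/2) = 98 - 107*(-2 + (25*√5)/2) = 98 - 107*(-2 + 25*√5/2) = 98 + (214 - 2675*√5/2) = 312 - 2675*√5/2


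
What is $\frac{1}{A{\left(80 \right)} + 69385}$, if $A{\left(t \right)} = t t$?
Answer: $\frac{1}{75785} \approx 1.3195 \cdot 10^{-5}$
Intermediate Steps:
$A{\left(t \right)} = t^{2}$
$\frac{1}{A{\left(80 \right)} + 69385} = \frac{1}{80^{2} + 69385} = \frac{1}{6400 + 69385} = \frac{1}{75785}$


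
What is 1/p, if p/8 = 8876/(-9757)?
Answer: -9757/71008 ≈ -0.13741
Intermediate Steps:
p = -71008/9757 (p = 8*(8876/(-9757)) = 8*(8876*(-1/9757)) = 8*(-8876/9757) = -71008/9757 ≈ -7.2776)
1/p = 1/(-71008/9757) = -9757/71008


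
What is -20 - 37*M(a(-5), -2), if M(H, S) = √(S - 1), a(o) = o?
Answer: -20 - 37*I*√3 ≈ -20.0 - 64.086*I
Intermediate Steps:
M(H, S) = √(-1 + S)
-20 - 37*M(a(-5), -2) = -20 - 37*√(-1 - 2) = -20 - 37*I*√3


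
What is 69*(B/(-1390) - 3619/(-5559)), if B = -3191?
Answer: 523691117/2575670 ≈ 203.32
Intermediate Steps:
69*(B/(-1390) - 3619/(-5559)) = 69*(-3191/(-1390) - 3619/(-5559)) = 69*(-3191*(-1/1390) - 3619*(-1/5559)) = 69*(3191/1390 + 3619/5559) = 69*(22769179/7727010) = 523691117/2575670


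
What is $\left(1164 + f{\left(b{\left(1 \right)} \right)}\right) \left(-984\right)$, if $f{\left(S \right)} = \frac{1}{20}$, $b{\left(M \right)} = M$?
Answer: $- \frac{5727126}{5} \approx -1.1454 \cdot 10^{6}$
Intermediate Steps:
$f{\left(S \right)} = \frac{1}{20}$
$\left(1164 + f{\left(b{\left(1 \right)} \right)}\right) \left(-984\right) = \left(1164 + \frac{1}{20}\right) \left(-984\right) = \frac{23281}{20} \left(-984\right) = - \frac{5727126}{5}$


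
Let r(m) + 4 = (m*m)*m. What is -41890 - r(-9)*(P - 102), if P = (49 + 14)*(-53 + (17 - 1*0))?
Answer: -1779100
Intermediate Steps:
r(m) = -4 + m³ (r(m) = -4 + (m*m)*m = -4 + m²*m = -4 + m³)
P = -2268 (P = 63*(-53 + (17 + 0)) = 63*(-53 + 17) = 63*(-36) = -2268)
-41890 - r(-9)*(P - 102) = -41890 - (-4 + (-9)³)*(-2268 - 102) = -41890 - (-4 - 729)*(-2370) = -41890 - (-733)*(-2370) = -41890 - 1*1737210 = -41890 - 1737210 = -1779100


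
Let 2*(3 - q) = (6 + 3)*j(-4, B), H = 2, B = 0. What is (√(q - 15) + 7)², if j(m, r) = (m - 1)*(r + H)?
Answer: (7 + √33)² ≈ 162.42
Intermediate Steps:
j(m, r) = (-1 + m)*(2 + r) (j(m, r) = (m - 1)*(r + 2) = (-1 + m)*(2 + r))
q = 48 (q = 3 - (6 + 3)*(-2 - 1*0 + 2*(-4) - 4*0)/2 = 3 - 9*(-2 + 0 - 8 + 0)/2 = 3 - 9*(-10)/2 = 3 - ½*(-90) = 3 + 45 = 48)
(√(q - 15) + 7)² = (√(48 - 15) + 7)² = (√33 + 7)² = (7 + √33)²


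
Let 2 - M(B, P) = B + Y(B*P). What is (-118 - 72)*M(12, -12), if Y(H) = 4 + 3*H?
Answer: -79420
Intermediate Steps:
M(B, P) = -2 - B - 3*B*P (M(B, P) = 2 - (B + (4 + 3*(B*P))) = 2 - (B + (4 + 3*B*P)) = 2 - (4 + B + 3*B*P) = 2 + (-4 - B - 3*B*P) = -2 - B - 3*B*P)
(-118 - 72)*M(12, -12) = (-118 - 72)*(-2 - 1*12 - 3*12*(-12)) = -190*(-2 - 12 + 432) = -190*418 = -79420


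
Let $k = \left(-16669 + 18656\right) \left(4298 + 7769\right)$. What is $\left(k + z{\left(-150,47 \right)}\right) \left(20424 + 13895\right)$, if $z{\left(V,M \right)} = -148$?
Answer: $822866010939$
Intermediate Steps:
$k = 23977129$ ($k = 1987 \cdot 12067 = 23977129$)
$\left(k + z{\left(-150,47 \right)}\right) \left(20424 + 13895\right) = \left(23977129 - 148\right) \left(20424 + 13895\right) = 23976981 \cdot 34319 = 822866010939$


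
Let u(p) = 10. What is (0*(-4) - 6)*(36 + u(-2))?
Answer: -276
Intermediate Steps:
(0*(-4) - 6)*(36 + u(-2)) = (0*(-4) - 6)*(36 + 10) = (0 - 6)*46 = -6*46 = -276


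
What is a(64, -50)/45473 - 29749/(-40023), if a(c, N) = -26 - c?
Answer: 1349174207/1819965879 ≈ 0.74132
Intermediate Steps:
a(64, -50)/45473 - 29749/(-40023) = (-26 - 1*64)/45473 - 29749/(-40023) = (-26 - 64)*(1/45473) - 29749*(-1/40023) = -90*1/45473 + 29749/40023 = -90/45473 + 29749/40023 = 1349174207/1819965879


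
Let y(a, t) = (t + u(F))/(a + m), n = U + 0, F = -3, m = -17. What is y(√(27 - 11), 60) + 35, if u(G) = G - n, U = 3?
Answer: 401/13 ≈ 30.846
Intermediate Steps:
n = 3 (n = 3 + 0 = 3)
u(G) = -3 + G (u(G) = G - 1*3 = G - 3 = -3 + G)
y(a, t) = (-6 + t)/(-17 + a) (y(a, t) = (t + (-3 - 3))/(a - 17) = (t - 6)/(-17 + a) = (-6 + t)/(-17 + a))
y(√(27 - 11), 60) + 35 = (-6 + 60)/(-17 + √(27 - 11)) + 35 = 54/(-17 + √16) + 35 = 54/(-17 + 4) + 35 = 54/(-13) + 35 = -1/13*54 + 35 = -54/13 + 35 = 401/13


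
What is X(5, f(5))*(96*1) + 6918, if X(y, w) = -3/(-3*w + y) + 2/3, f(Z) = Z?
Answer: 35054/5 ≈ 7010.8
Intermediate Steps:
X(y, w) = 2/3 - 3/(y - 3*w) (X(y, w) = -3/(y - 3*w) + 2*(1/3) = -3/(y - 3*w) + 2/3 = 2/3 - 3/(y - 3*w))
X(5, f(5))*(96*1) + 6918 = ((9 - 2*5 + 6*5)/(3*(-1*5 + 3*5)))*(96*1) + 6918 = ((9 - 10 + 30)/(3*(-5 + 15)))*96 + 6918 = ((1/3)*29/10)*96 + 6918 = ((1/3)*(1/10)*29)*96 + 6918 = (29/30)*96 + 6918 = 464/5 + 6918 = 35054/5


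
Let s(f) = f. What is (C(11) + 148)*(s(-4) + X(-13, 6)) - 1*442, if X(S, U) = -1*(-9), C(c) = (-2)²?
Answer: 318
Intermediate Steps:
C(c) = 4
X(S, U) = 9
(C(11) + 148)*(s(-4) + X(-13, 6)) - 1*442 = (4 + 148)*(-4 + 9) - 1*442 = 152*5 - 442 = 760 - 442 = 318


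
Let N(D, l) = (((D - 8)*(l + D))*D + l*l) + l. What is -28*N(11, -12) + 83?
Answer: -2689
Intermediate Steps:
N(D, l) = l + l**2 + D*(-8 + D)*(D + l) (N(D, l) = (((-8 + D)*(D + l))*D + l**2) + l = (D*(-8 + D)*(D + l) + l**2) + l = (l**2 + D*(-8 + D)*(D + l)) + l = l + l**2 + D*(-8 + D)*(D + l))
-28*N(11, -12) + 83 = -28*(-12 + 11**3 + (-12)**2 - 8*11**2 - 12*11**2 - 8*11*(-12)) + 83 = -28*(-12 + 1331 + 144 - 8*121 - 12*121 + 1056) + 83 = -28*(-12 + 1331 + 144 - 968 - 1452 + 1056) + 83 = -28*99 + 83 = -2772 + 83 = -2689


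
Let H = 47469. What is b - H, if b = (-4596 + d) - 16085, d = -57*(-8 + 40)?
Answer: -69974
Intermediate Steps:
d = -1824 (d = -57*32 = -1824)
b = -22505 (b = (-4596 - 1824) - 16085 = -6420 - 16085 = -22505)
b - H = -22505 - 1*47469 = -22505 - 47469 = -69974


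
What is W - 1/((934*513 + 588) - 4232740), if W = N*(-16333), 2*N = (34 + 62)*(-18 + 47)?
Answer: -85326693963359/3753010 ≈ -2.2736e+7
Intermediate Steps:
N = 1392 (N = ((34 + 62)*(-18 + 47))/2 = (96*29)/2 = (½)*2784 = 1392)
W = -22735536 (W = 1392*(-16333) = -22735536)
W - 1/((934*513 + 588) - 4232740) = -22735536 - 1/((934*513 + 588) - 4232740) = -22735536 - 1/((479142 + 588) - 4232740) = -22735536 - 1/(479730 - 4232740) = -22735536 - 1/(-3753010) = -22735536 - 1*(-1/3753010) = -22735536 + 1/3753010 = -85326693963359/3753010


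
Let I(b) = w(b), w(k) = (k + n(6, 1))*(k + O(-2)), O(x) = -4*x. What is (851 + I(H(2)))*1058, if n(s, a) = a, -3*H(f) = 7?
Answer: 8031278/9 ≈ 8.9236e+5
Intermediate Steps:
H(f) = -7/3 (H(f) = -⅓*7 = -7/3)
w(k) = (1 + k)*(8 + k) (w(k) = (k + 1)*(k - 4*(-2)) = (1 + k)*(k + 8) = (1 + k)*(8 + k))
I(b) = 8 + b² + 9*b
(851 + I(H(2)))*1058 = (851 + (8 + (-7/3)² + 9*(-7/3)))*1058 = (851 + (8 + 49/9 - 21))*1058 = (851 - 68/9)*1058 = (7591/9)*1058 = 8031278/9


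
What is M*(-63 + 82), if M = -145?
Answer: -2755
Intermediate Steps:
M*(-63 + 82) = -145*(-63 + 82) = -145*19 = -2755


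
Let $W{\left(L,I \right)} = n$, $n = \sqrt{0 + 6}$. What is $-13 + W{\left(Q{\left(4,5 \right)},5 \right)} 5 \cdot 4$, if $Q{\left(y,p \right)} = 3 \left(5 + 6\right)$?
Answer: $-13 + 20 \sqrt{6} \approx 35.99$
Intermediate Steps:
$Q{\left(y,p \right)} = 33$ ($Q{\left(y,p \right)} = 3 \cdot 11 = 33$)
$n = \sqrt{6} \approx 2.4495$
$W{\left(L,I \right)} = \sqrt{6}$
$-13 + W{\left(Q{\left(4,5 \right)},5 \right)} 5 \cdot 4 = -13 + \sqrt{6} \cdot 5 \cdot 4 = -13 + \sqrt{6} \cdot 20 = -13 + 20 \sqrt{6}$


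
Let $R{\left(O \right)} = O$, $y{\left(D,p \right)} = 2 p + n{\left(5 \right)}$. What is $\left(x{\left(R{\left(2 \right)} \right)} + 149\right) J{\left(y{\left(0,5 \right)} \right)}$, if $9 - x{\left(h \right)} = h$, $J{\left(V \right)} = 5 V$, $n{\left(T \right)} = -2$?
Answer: $6240$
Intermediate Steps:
$y{\left(D,p \right)} = -2 + 2 p$ ($y{\left(D,p \right)} = 2 p - 2 = -2 + 2 p$)
$x{\left(h \right)} = 9 - h$
$\left(x{\left(R{\left(2 \right)} \right)} + 149\right) J{\left(y{\left(0,5 \right)} \right)} = \left(\left(9 - 2\right) + 149\right) 5 \left(-2 + 2 \cdot 5\right) = \left(\left(9 - 2\right) + 149\right) 5 \left(-2 + 10\right) = \left(7 + 149\right) 5 \cdot 8 = 156 \cdot 40 = 6240$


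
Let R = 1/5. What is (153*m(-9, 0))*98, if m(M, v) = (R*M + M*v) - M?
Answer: 539784/5 ≈ 1.0796e+5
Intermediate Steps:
R = 1/5 ≈ 0.20000
m(M, v) = -4*M/5 + M*v (m(M, v) = (M/5 + M*v) - M = -4*M/5 + M*v)
(153*m(-9, 0))*98 = (153*((1/5)*(-9)*(-4 + 5*0)))*98 = (153*((1/5)*(-9)*(-4 + 0)))*98 = (153*((1/5)*(-9)*(-4)))*98 = (153*(36/5))*98 = (5508/5)*98 = 539784/5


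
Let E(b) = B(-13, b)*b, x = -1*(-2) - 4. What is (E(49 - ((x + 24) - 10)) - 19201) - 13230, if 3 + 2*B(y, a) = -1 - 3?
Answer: -65121/2 ≈ -32561.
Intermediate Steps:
x = -2 (x = 2 - 4 = -2)
B(y, a) = -7/2 (B(y, a) = -3/2 + (-1 - 3)/2 = -3/2 + (½)*(-4) = -3/2 - 2 = -7/2)
E(b) = -7*b/2
(E(49 - ((x + 24) - 10)) - 19201) - 13230 = (-7*(49 - ((-2 + 24) - 10))/2 - 19201) - 13230 = (-7*(49 - (22 - 10))/2 - 19201) - 13230 = (-7*(49 - 1*12)/2 - 19201) - 13230 = (-7*(49 - 12)/2 - 19201) - 13230 = (-7/2*37 - 19201) - 13230 = (-259/2 - 19201) - 13230 = -38661/2 - 13230 = -65121/2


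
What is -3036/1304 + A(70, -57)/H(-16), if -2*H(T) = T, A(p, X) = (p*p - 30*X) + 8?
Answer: 537849/652 ≈ 824.92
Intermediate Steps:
A(p, X) = 8 + p**2 - 30*X (A(p, X) = (p**2 - 30*X) + 8 = 8 + p**2 - 30*X)
H(T) = -T/2
-3036/1304 + A(70, -57)/H(-16) = -3036/1304 + (8 + 70**2 - 30*(-57))/((-1/2*(-16))) = -3036*1/1304 + (8 + 4900 + 1710)/8 = -759/326 + 6618*(1/8) = -759/326 + 3309/4 = 537849/652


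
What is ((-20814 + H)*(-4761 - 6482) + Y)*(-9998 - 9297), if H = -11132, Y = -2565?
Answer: -6930114009335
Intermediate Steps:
((-20814 + H)*(-4761 - 6482) + Y)*(-9998 - 9297) = ((-20814 - 11132)*(-4761 - 6482) - 2565)*(-9998 - 9297) = (-31946*(-11243) - 2565)*(-19295) = (359168878 - 2565)*(-19295) = 359166313*(-19295) = -6930114009335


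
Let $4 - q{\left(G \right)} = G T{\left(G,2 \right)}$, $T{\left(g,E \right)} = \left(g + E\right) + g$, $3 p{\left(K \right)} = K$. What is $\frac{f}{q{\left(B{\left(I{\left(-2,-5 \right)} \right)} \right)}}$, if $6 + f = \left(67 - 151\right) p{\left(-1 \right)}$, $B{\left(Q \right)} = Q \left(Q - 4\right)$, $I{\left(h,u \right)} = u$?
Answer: $- \frac{1}{188} \approx -0.0053191$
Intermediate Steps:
$p{\left(K \right)} = \frac{K}{3}$
$B{\left(Q \right)} = Q \left(-4 + Q\right)$
$T{\left(g,E \right)} = E + 2 g$ ($T{\left(g,E \right)} = \left(E + g\right) + g = E + 2 g$)
$q{\left(G \right)} = 4 - G \left(2 + 2 G\right)$
$f = 22$ ($f = -6 + \left(67 - 151\right) \frac{1}{3} \left(-1\right) = -6 - -28 = -6 + 28 = 22$)
$\frac{f}{q{\left(B{\left(I{\left(-2,-5 \right)} \right)} \right)}} = \frac{22}{4 - 2 \left(- 5 \left(-4 - 5\right)\right) \left(1 - 5 \left(-4 - 5\right)\right)} = \frac{22}{4 - 2 \left(\left(-5\right) \left(-9\right)\right) \left(1 - -45\right)} = \frac{22}{4 - 90 \left(1 + 45\right)} = \frac{22}{4 - 90 \cdot 46} = \frac{22}{4 - 4140} = \frac{22}{-4136} = 22 \left(- \frac{1}{4136}\right) = - \frac{1}{188}$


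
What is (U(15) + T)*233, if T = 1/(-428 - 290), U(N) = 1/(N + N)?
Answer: 40076/5385 ≈ 7.4422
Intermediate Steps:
U(N) = 1/(2*N)
T = -1/718 (T = 1/(-718) = -1/718 ≈ -0.0013928)
(U(15) + T)*233 = ((1/2)/15 - 1/718)*233 = ((1/2)*(1/15) - 1/718)*233 = (1/30 - 1/718)*233 = (172/5385)*233 = 40076/5385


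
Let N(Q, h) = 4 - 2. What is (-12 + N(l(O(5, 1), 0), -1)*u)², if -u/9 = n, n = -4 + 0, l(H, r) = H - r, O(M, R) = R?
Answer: 3600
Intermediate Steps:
N(Q, h) = 2
n = -4
u = 36 (u = -9*(-4) = 36)
(-12 + N(l(O(5, 1), 0), -1)*u)² = (-12 + 2*36)² = (-12 + 72)² = 60² = 3600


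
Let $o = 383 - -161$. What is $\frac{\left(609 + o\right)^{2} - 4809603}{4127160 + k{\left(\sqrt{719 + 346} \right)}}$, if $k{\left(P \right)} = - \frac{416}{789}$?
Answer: $- \frac{1372936533}{1628164412} \approx -0.84324$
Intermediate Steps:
$k{\left(P \right)} = - \frac{416}{789}$ ($k{\left(P \right)} = \left(-416\right) \frac{1}{789} = - \frac{416}{789}$)
$o = 544$ ($o = 383 + 161 = 544$)
$\frac{\left(609 + o\right)^{2} - 4809603}{4127160 + k{\left(\sqrt{719 + 346} \right)}} = \frac{\left(609 + 544\right)^{2} - 4809603}{4127160 - \frac{416}{789}} = \frac{1153^{2} - 4809603}{\frac{3256328824}{789}} = \left(1329409 - 4809603\right) \frac{789}{3256328824} = \left(-3480194\right) \frac{789}{3256328824} = - \frac{1372936533}{1628164412}$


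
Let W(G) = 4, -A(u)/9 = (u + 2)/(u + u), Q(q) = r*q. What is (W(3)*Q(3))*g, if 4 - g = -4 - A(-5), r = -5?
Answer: -318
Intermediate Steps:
Q(q) = -5*q
A(u) = -9*(2 + u)/(2*u) (A(u) = -9*(u + 2)/(u + u) = -9*(2 + u)/(2*u))
g = 53/10 (g = 4 - (-4 - (-9/2 - 9/(-5))) = 4 - (-4 - (-9/2 - 9*(-1/5))) = 4 - (-4 - (-9/2 + 9/5)) = 4 - (-4 - 1*(-27/10)) = 4 - (-4 + 27/10) = 4 - 1*(-13/10) = 4 + 13/10 = 53/10 ≈ 5.3000)
(W(3)*Q(3))*g = (4*(-5*3))*(53/10) = (4*(-15))*(53/10) = -60*53/10 = -318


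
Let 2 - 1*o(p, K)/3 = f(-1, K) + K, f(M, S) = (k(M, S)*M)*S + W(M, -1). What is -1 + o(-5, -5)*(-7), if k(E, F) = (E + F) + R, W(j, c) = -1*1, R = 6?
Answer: -169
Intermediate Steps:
W(j, c) = -1
k(E, F) = 6 + E + F (k(E, F) = (E + F) + 6 = 6 + E + F)
f(M, S) = -1 + M*S*(6 + M + S) (f(M, S) = ((6 + M + S)*M)*S - 1 = (M*(6 + M + S))*S - 1 = M*S*(6 + M + S) - 1 = -1 + M*S*(6 + M + S))
o(p, K) = 9 - 3*K + 3*K*(5 + K) (o(p, K) = 6 - 3*((-1 - K*(6 - 1 + K)) + K) = 6 - 3*((-1 - K*(5 + K)) + K) = 6 - 3*(-1 + K - K*(5 + K)) = 6 + (3 - 3*K + 3*K*(5 + K)) = 9 - 3*K + 3*K*(5 + K))
-1 + o(-5, -5)*(-7) = -1 + (9 - 3*(-5) + 3*(-5)*(5 - 5))*(-7) = -1 + (9 + 15 + 3*(-5)*0)*(-7) = -1 + (9 + 15 + 0)*(-7) = -1 + 24*(-7) = -1 - 168 = -169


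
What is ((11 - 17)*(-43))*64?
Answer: 16512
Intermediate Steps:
((11 - 17)*(-43))*64 = -6*(-43)*64 = 258*64 = 16512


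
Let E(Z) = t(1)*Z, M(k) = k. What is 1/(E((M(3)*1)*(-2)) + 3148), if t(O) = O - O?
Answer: 1/3148 ≈ 0.00031766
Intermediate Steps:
t(O) = 0
E(Z) = 0 (E(Z) = 0*Z = 0)
1/(E((M(3)*1)*(-2)) + 3148) = 1/(0 + 3148) = 1/3148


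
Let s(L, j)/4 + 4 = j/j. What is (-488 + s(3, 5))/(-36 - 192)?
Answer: 125/57 ≈ 2.1930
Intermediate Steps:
s(L, j) = -12 (s(L, j) = -16 + 4*(j/j) = -16 + 4*1 = -16 + 4 = -12)
(-488 + s(3, 5))/(-36 - 192) = (-488 - 12)/(-36 - 192) = -500/(-228) = -500*(-1/228) = 125/57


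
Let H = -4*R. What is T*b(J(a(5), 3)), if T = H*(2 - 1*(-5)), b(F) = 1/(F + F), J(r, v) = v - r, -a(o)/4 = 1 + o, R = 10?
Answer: -140/27 ≈ -5.1852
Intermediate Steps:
a(o) = -4 - 4*o (a(o) = -4*(1 + o) = -4 - 4*o)
H = -40 (H = -4*10 = -40)
b(F) = 1/(2*F)
T = -280 (T = -40*(2 - 1*(-5)) = -40*(2 + 5) = -40*7 = -280)
T*b(J(a(5), 3)) = -140/(3 - (-4 - 4*5)) = -140/(3 - (-4 - 20)) = -140/(3 - 1*(-24)) = -140/(3 + 24) = -140/27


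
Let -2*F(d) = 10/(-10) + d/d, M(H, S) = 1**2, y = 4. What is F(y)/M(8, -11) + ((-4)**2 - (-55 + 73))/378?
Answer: -1/189 ≈ -0.0052910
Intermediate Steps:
M(H, S) = 1
F(d) = 0 (F(d) = -(10/(-10) + d/d)/2 = -(10*(-1/10) + 1)/2 = -(-1 + 1)/2 = -1/2*0 = 0)
F(y)/M(8, -11) + ((-4)**2 - (-55 + 73))/378 = 0/1 + ((-4)**2 - (-55 + 73))/378 = 0*1 + (16 - 1*18)*(1/378) = 0 + (16 - 18)*(1/378) = 0 - 2*1/378 = 0 - 1/189 = -1/189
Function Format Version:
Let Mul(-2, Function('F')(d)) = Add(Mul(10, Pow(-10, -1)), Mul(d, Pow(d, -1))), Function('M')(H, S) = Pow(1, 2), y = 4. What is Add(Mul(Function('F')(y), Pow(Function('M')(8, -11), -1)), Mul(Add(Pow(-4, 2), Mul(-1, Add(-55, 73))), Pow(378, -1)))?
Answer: Rational(-1, 189) ≈ -0.0052910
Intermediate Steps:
Function('M')(H, S) = 1
Function('F')(d) = 0 (Function('F')(d) = Mul(Rational(-1, 2), Add(Mul(10, Pow(-10, -1)), Mul(d, Pow(d, -1)))) = Mul(Rational(-1, 2), Add(Mul(10, Rational(-1, 10)), 1)) = Mul(Rational(-1, 2), Add(-1, 1)) = Mul(Rational(-1, 2), 0) = 0)
Add(Mul(Function('F')(y), Pow(Function('M')(8, -11), -1)), Mul(Add(Pow(-4, 2), Mul(-1, Add(-55, 73))), Pow(378, -1))) = Add(Mul(0, Pow(1, -1)), Mul(Add(Pow(-4, 2), Mul(-1, Add(-55, 73))), Pow(378, -1))) = Add(Mul(0, 1), Mul(Add(16, Mul(-1, 18)), Rational(1, 378))) = Add(0, Mul(Add(16, -18), Rational(1, 378))) = Add(0, Mul(-2, Rational(1, 378))) = Add(0, Rational(-1, 189)) = Rational(-1, 189)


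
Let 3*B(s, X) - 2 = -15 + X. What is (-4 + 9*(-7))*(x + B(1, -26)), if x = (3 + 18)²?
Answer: -28676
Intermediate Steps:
B(s, X) = -13/3 + X/3 (B(s, X) = ⅔ + (-15 + X)/3 = ⅔ + (-5 + X/3) = -13/3 + X/3)
x = 441 (x = 21² = 441)
(-4 + 9*(-7))*(x + B(1, -26)) = (-4 + 9*(-7))*(441 + (-13/3 + (⅓)*(-26))) = (-4 - 63)*(441 + (-13/3 - 26/3)) = -67*(441 - 13) = -67*428 = -28676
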